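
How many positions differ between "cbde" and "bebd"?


Comparing "cbde" and "bebd" position by position:
  Position 0: 'c' vs 'b' => DIFFER
  Position 1: 'b' vs 'e' => DIFFER
  Position 2: 'd' vs 'b' => DIFFER
  Position 3: 'e' vs 'd' => DIFFER
Positions that differ: 4

4


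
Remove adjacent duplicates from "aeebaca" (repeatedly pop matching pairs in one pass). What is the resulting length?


Input: aeebaca
Stack-based adjacent duplicate removal:
  Read 'a': push. Stack: a
  Read 'e': push. Stack: ae
  Read 'e': matches stack top 'e' => pop. Stack: a
  Read 'b': push. Stack: ab
  Read 'a': push. Stack: aba
  Read 'c': push. Stack: abac
  Read 'a': push. Stack: abaca
Final stack: "abaca" (length 5)

5


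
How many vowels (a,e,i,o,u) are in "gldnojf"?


Input: gldnojf
Checking each character:
  'g' at position 0: consonant
  'l' at position 1: consonant
  'd' at position 2: consonant
  'n' at position 3: consonant
  'o' at position 4: vowel (running total: 1)
  'j' at position 5: consonant
  'f' at position 6: consonant
Total vowels: 1

1


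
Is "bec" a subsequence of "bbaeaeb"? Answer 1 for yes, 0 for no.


Check if "bec" is a subsequence of "bbaeaeb"
Greedy scan:
  Position 0 ('b'): matches sub[0] = 'b'
  Position 1 ('b'): no match needed
  Position 2 ('a'): no match needed
  Position 3 ('e'): matches sub[1] = 'e'
  Position 4 ('a'): no match needed
  Position 5 ('e'): no match needed
  Position 6 ('b'): no match needed
Only matched 2/3 characters => not a subsequence

0


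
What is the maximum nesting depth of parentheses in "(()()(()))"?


Input: "(()()(()))"
Tracking depth:
  Position 0 '(': depth becomes 1
  Position 1 '(': depth becomes 2
  Position 2 ')': depth becomes 1
  Position 3 '(': depth becomes 2
  Position 4 ')': depth becomes 1
  Position 5 '(': depth becomes 2
  Position 6 '(': depth becomes 3
  Position 7 ')': depth becomes 2
  Position 8 ')': depth becomes 1
  Position 9 ')': depth becomes 0
Maximum depth reached: 3

3


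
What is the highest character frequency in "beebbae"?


Input: beebbae
Character counts:
  'a': 1
  'b': 3
  'e': 3
Maximum frequency: 3

3


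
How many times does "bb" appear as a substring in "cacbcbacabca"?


Searching for "bb" in "cacbcbacabca"
Scanning each position:
  Position 0: "ca" => no
  Position 1: "ac" => no
  Position 2: "cb" => no
  Position 3: "bc" => no
  Position 4: "cb" => no
  Position 5: "ba" => no
  Position 6: "ac" => no
  Position 7: "ca" => no
  Position 8: "ab" => no
  Position 9: "bc" => no
  Position 10: "ca" => no
Total occurrences: 0

0


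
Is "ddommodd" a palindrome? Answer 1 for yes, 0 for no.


Input: ddommodd
Reversed: ddommodd
  Compare pos 0 ('d') with pos 7 ('d'): match
  Compare pos 1 ('d') with pos 6 ('d'): match
  Compare pos 2 ('o') with pos 5 ('o'): match
  Compare pos 3 ('m') with pos 4 ('m'): match
Result: palindrome

1


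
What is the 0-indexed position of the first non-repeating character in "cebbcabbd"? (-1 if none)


Input: cebbcabbd
Character frequencies:
  'a': 1
  'b': 4
  'c': 2
  'd': 1
  'e': 1
Scanning left to right for freq == 1:
  Position 0 ('c'): freq=2, skip
  Position 1 ('e'): unique! => answer = 1

1


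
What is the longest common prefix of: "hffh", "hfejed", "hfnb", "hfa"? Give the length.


Words: hffh, hfejed, hfnb, hfa
  Position 0: all 'h' => match
  Position 1: all 'f' => match
  Position 2: ('f', 'e', 'n', 'a') => mismatch, stop
LCP = "hf" (length 2)

2


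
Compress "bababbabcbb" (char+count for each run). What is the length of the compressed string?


Input: bababbabcbb
Runs:
  'b' x 1 => "b1"
  'a' x 1 => "a1"
  'b' x 1 => "b1"
  'a' x 1 => "a1"
  'b' x 2 => "b2"
  'a' x 1 => "a1"
  'b' x 1 => "b1"
  'c' x 1 => "c1"
  'b' x 2 => "b2"
Compressed: "b1a1b1a1b2a1b1c1b2"
Compressed length: 18

18


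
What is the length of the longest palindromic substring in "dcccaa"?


Input: "dcccaa"
Checking substrings for palindromes:
  [1:4] "ccc" (len 3) => palindrome
  [1:3] "cc" (len 2) => palindrome
  [2:4] "cc" (len 2) => palindrome
  [4:6] "aa" (len 2) => palindrome
Longest palindromic substring: "ccc" with length 3

3


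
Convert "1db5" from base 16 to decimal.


Input: "1db5" in base 16
Positional expansion:
  Digit '1' (value 1) x 16^3 = 4096
  Digit 'd' (value 13) x 16^2 = 3328
  Digit 'b' (value 11) x 16^1 = 176
  Digit '5' (value 5) x 16^0 = 5
Sum = 7605

7605


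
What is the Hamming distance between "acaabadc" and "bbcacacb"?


Comparing "acaabadc" and "bbcacacb" position by position:
  Position 0: 'a' vs 'b' => differ
  Position 1: 'c' vs 'b' => differ
  Position 2: 'a' vs 'c' => differ
  Position 3: 'a' vs 'a' => same
  Position 4: 'b' vs 'c' => differ
  Position 5: 'a' vs 'a' => same
  Position 6: 'd' vs 'c' => differ
  Position 7: 'c' vs 'b' => differ
Total differences (Hamming distance): 6

6


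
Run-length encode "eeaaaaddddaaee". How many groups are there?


Input: eeaaaaddddaaee
Scanning for consecutive runs:
  Group 1: 'e' x 2 (positions 0-1)
  Group 2: 'a' x 4 (positions 2-5)
  Group 3: 'd' x 4 (positions 6-9)
  Group 4: 'a' x 2 (positions 10-11)
  Group 5: 'e' x 2 (positions 12-13)
Total groups: 5

5


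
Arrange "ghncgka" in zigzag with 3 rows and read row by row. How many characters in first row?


Zigzag "ghncgka" into 3 rows:
Placing characters:
  'g' => row 0
  'h' => row 1
  'n' => row 2
  'c' => row 1
  'g' => row 0
  'k' => row 1
  'a' => row 2
Rows:
  Row 0: "gg"
  Row 1: "hck"
  Row 2: "na"
First row length: 2

2


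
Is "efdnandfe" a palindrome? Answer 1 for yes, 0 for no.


Input: efdnandfe
Reversed: efdnandfe
  Compare pos 0 ('e') with pos 8 ('e'): match
  Compare pos 1 ('f') with pos 7 ('f'): match
  Compare pos 2 ('d') with pos 6 ('d'): match
  Compare pos 3 ('n') with pos 5 ('n'): match
Result: palindrome

1


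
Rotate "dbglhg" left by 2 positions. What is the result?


Input: "dbglhg", rotate left by 2
First 2 characters: "db"
Remaining characters: "glhg"
Concatenate remaining + first: "glhg" + "db" = "glhgdb"

glhgdb


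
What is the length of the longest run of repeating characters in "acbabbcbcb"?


Input: "acbabbcbcb"
Scanning for longest run:
  Position 1 ('c'): new char, reset run to 1
  Position 2 ('b'): new char, reset run to 1
  Position 3 ('a'): new char, reset run to 1
  Position 4 ('b'): new char, reset run to 1
  Position 5 ('b'): continues run of 'b', length=2
  Position 6 ('c'): new char, reset run to 1
  Position 7 ('b'): new char, reset run to 1
  Position 8 ('c'): new char, reset run to 1
  Position 9 ('b'): new char, reset run to 1
Longest run: 'b' with length 2

2


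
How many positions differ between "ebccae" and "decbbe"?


Comparing "ebccae" and "decbbe" position by position:
  Position 0: 'e' vs 'd' => DIFFER
  Position 1: 'b' vs 'e' => DIFFER
  Position 2: 'c' vs 'c' => same
  Position 3: 'c' vs 'b' => DIFFER
  Position 4: 'a' vs 'b' => DIFFER
  Position 5: 'e' vs 'e' => same
Positions that differ: 4

4


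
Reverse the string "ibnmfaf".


Input: ibnmfaf
Reading characters right to left:
  Position 6: 'f'
  Position 5: 'a'
  Position 4: 'f'
  Position 3: 'm'
  Position 2: 'n'
  Position 1: 'b'
  Position 0: 'i'
Reversed: fafmnbi

fafmnbi


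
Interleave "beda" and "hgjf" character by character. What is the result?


Interleaving "beda" and "hgjf":
  Position 0: 'b' from first, 'h' from second => "bh"
  Position 1: 'e' from first, 'g' from second => "eg"
  Position 2: 'd' from first, 'j' from second => "dj"
  Position 3: 'a' from first, 'f' from second => "af"
Result: bhegdjaf

bhegdjaf


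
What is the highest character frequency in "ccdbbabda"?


Input: ccdbbabda
Character counts:
  'a': 2
  'b': 3
  'c': 2
  'd': 2
Maximum frequency: 3

3


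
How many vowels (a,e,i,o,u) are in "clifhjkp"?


Input: clifhjkp
Checking each character:
  'c' at position 0: consonant
  'l' at position 1: consonant
  'i' at position 2: vowel (running total: 1)
  'f' at position 3: consonant
  'h' at position 4: consonant
  'j' at position 5: consonant
  'k' at position 6: consonant
  'p' at position 7: consonant
Total vowels: 1

1


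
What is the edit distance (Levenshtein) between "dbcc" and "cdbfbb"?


Computing edit distance: "dbcc" -> "cdbfbb"
DP table:
           c    d    b    f    b    b
      0    1    2    3    4    5    6
  d   1    1    1    2    3    4    5
  b   2    2    2    1    2    3    4
  c   3    2    3    2    2    3    4
  c   4    3    3    3    3    3    4
Edit distance = dp[4][6] = 4

4


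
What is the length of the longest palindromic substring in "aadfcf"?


Input: "aadfcf"
Checking substrings for palindromes:
  [3:6] "fcf" (len 3) => palindrome
  [0:2] "aa" (len 2) => palindrome
Longest palindromic substring: "fcf" with length 3

3


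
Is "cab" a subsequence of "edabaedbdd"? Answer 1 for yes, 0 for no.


Check if "cab" is a subsequence of "edabaedbdd"
Greedy scan:
  Position 0 ('e'): no match needed
  Position 1 ('d'): no match needed
  Position 2 ('a'): no match needed
  Position 3 ('b'): no match needed
  Position 4 ('a'): no match needed
  Position 5 ('e'): no match needed
  Position 6 ('d'): no match needed
  Position 7 ('b'): no match needed
  Position 8 ('d'): no match needed
  Position 9 ('d'): no match needed
Only matched 0/3 characters => not a subsequence

0


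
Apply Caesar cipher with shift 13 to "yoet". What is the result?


Caesar cipher: shift "yoet" by 13
  'y' (pos 24) + 13 = pos 11 = 'l'
  'o' (pos 14) + 13 = pos 1 = 'b'
  'e' (pos 4) + 13 = pos 17 = 'r'
  't' (pos 19) + 13 = pos 6 = 'g'
Result: lbrg

lbrg


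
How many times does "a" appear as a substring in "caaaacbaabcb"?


Searching for "a" in "caaaacbaabcb"
Scanning each position:
  Position 0: "c" => no
  Position 1: "a" => MATCH
  Position 2: "a" => MATCH
  Position 3: "a" => MATCH
  Position 4: "a" => MATCH
  Position 5: "c" => no
  Position 6: "b" => no
  Position 7: "a" => MATCH
  Position 8: "a" => MATCH
  Position 9: "b" => no
  Position 10: "c" => no
  Position 11: "b" => no
Total occurrences: 6

6


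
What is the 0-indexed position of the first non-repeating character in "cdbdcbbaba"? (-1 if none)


Input: cdbdcbbaba
Character frequencies:
  'a': 2
  'b': 4
  'c': 2
  'd': 2
Scanning left to right for freq == 1:
  Position 0 ('c'): freq=2, skip
  Position 1 ('d'): freq=2, skip
  Position 2 ('b'): freq=4, skip
  Position 3 ('d'): freq=2, skip
  Position 4 ('c'): freq=2, skip
  Position 5 ('b'): freq=4, skip
  Position 6 ('b'): freq=4, skip
  Position 7 ('a'): freq=2, skip
  Position 8 ('b'): freq=4, skip
  Position 9 ('a'): freq=2, skip
  No unique character found => answer = -1

-1


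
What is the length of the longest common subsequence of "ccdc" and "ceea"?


LCS of "ccdc" and "ceea"
DP table:
           c    e    e    a
      0    0    0    0    0
  c   0    1    1    1    1
  c   0    1    1    1    1
  d   0    1    1    1    1
  c   0    1    1    1    1
LCS length = dp[4][4] = 1

1


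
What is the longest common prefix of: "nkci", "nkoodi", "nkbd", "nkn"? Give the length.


Words: nkci, nkoodi, nkbd, nkn
  Position 0: all 'n' => match
  Position 1: all 'k' => match
  Position 2: ('c', 'o', 'b', 'n') => mismatch, stop
LCP = "nk" (length 2)

2


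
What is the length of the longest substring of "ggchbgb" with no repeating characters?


Input: "ggchbgb"
Sliding window (track last position of each char):
  Position 0 ('g'): window [0,0] length 1 -- new best
  Position 1 ('g'): repeat (last at 0), move window start to 1
  Position 1 ('g'): window [1,1] length 1
  Position 2 ('c'): window [1,2] length 2 -- new best
  Position 3 ('h'): window [1,3] length 3 -- new best
  Position 4 ('b'): window [1,4] length 4 -- new best
  Position 5 ('g'): repeat (last at 1), move window start to 2
  Position 5 ('g'): window [2,5] length 4
  Position 6 ('b'): repeat (last at 4), move window start to 5
  Position 6 ('b'): window [5,6] length 2
Longest substring with no repeats: "gchb" with length 4

4


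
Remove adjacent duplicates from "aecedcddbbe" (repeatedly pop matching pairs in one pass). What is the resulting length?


Input: aecedcddbbe
Stack-based adjacent duplicate removal:
  Read 'a': push. Stack: a
  Read 'e': push. Stack: ae
  Read 'c': push. Stack: aec
  Read 'e': push. Stack: aece
  Read 'd': push. Stack: aeced
  Read 'c': push. Stack: aecedc
  Read 'd': push. Stack: aecedcd
  Read 'd': matches stack top 'd' => pop. Stack: aecedc
  Read 'b': push. Stack: aecedcb
  Read 'b': matches stack top 'b' => pop. Stack: aecedc
  Read 'e': push. Stack: aecedce
Final stack: "aecedce" (length 7)

7


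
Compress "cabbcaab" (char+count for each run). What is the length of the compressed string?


Input: cabbcaab
Runs:
  'c' x 1 => "c1"
  'a' x 1 => "a1"
  'b' x 2 => "b2"
  'c' x 1 => "c1"
  'a' x 2 => "a2"
  'b' x 1 => "b1"
Compressed: "c1a1b2c1a2b1"
Compressed length: 12

12


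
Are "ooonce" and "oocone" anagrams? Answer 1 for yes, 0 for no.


Strings: "ooonce", "oocone"
Sorted first:  cenooo
Sorted second: cenooo
Sorted forms match => anagrams

1


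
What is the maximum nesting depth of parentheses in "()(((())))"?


Input: "()(((())))"
Tracking depth:
  Position 0 '(': depth becomes 1
  Position 1 ')': depth becomes 0
  Position 2 '(': depth becomes 1
  Position 3 '(': depth becomes 2
  Position 4 '(': depth becomes 3
  Position 5 '(': depth becomes 4
  Position 6 ')': depth becomes 3
  Position 7 ')': depth becomes 2
  Position 8 ')': depth becomes 1
  Position 9 ')': depth becomes 0
Maximum depth reached: 4

4


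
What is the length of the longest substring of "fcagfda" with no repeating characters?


Input: "fcagfda"
Sliding window (track last position of each char):
  Position 0 ('f'): window [0,0] length 1 -- new best
  Position 1 ('c'): window [0,1] length 2 -- new best
  Position 2 ('a'): window [0,2] length 3 -- new best
  Position 3 ('g'): window [0,3] length 4 -- new best
  Position 4 ('f'): repeat (last at 0), move window start to 1
  Position 4 ('f'): window [1,4] length 4
  Position 5 ('d'): window [1,5] length 5 -- new best
  Position 6 ('a'): repeat (last at 2), move window start to 3
  Position 6 ('a'): window [3,6] length 4
Longest substring with no repeats: "cagfd" with length 5

5


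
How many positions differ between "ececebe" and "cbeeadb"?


Comparing "ececebe" and "cbeeadb" position by position:
  Position 0: 'e' vs 'c' => DIFFER
  Position 1: 'c' vs 'b' => DIFFER
  Position 2: 'e' vs 'e' => same
  Position 3: 'c' vs 'e' => DIFFER
  Position 4: 'e' vs 'a' => DIFFER
  Position 5: 'b' vs 'd' => DIFFER
  Position 6: 'e' vs 'b' => DIFFER
Positions that differ: 6

6


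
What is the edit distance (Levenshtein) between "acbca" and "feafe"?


Computing edit distance: "acbca" -> "feafe"
DP table:
           f    e    a    f    e
      0    1    2    3    4    5
  a   1    1    2    2    3    4
  c   2    2    2    3    3    4
  b   3    3    3    3    4    4
  c   4    4    4    4    4    5
  a   5    5    5    4    5    5
Edit distance = dp[5][5] = 5

5


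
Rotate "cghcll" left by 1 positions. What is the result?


Input: "cghcll", rotate left by 1
First 1 characters: "c"
Remaining characters: "ghcll"
Concatenate remaining + first: "ghcll" + "c" = "ghcllc"

ghcllc


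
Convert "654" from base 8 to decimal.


Input: "654" in base 8
Positional expansion:
  Digit '6' (value 6) x 8^2 = 384
  Digit '5' (value 5) x 8^1 = 40
  Digit '4' (value 4) x 8^0 = 4
Sum = 428

428


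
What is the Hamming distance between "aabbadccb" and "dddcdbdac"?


Comparing "aabbadccb" and "dddcdbdac" position by position:
  Position 0: 'a' vs 'd' => differ
  Position 1: 'a' vs 'd' => differ
  Position 2: 'b' vs 'd' => differ
  Position 3: 'b' vs 'c' => differ
  Position 4: 'a' vs 'd' => differ
  Position 5: 'd' vs 'b' => differ
  Position 6: 'c' vs 'd' => differ
  Position 7: 'c' vs 'a' => differ
  Position 8: 'b' vs 'c' => differ
Total differences (Hamming distance): 9

9


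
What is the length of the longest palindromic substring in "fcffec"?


Input: "fcffec"
Checking substrings for palindromes:
  [0:3] "fcf" (len 3) => palindrome
  [2:4] "ff" (len 2) => palindrome
Longest palindromic substring: "fcf" with length 3

3


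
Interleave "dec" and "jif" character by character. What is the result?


Interleaving "dec" and "jif":
  Position 0: 'd' from first, 'j' from second => "dj"
  Position 1: 'e' from first, 'i' from second => "ei"
  Position 2: 'c' from first, 'f' from second => "cf"
Result: djeicf

djeicf


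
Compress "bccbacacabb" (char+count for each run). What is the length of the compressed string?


Input: bccbacacabb
Runs:
  'b' x 1 => "b1"
  'c' x 2 => "c2"
  'b' x 1 => "b1"
  'a' x 1 => "a1"
  'c' x 1 => "c1"
  'a' x 1 => "a1"
  'c' x 1 => "c1"
  'a' x 1 => "a1"
  'b' x 2 => "b2"
Compressed: "b1c2b1a1c1a1c1a1b2"
Compressed length: 18

18


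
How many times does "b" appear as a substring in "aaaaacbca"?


Searching for "b" in "aaaaacbca"
Scanning each position:
  Position 0: "a" => no
  Position 1: "a" => no
  Position 2: "a" => no
  Position 3: "a" => no
  Position 4: "a" => no
  Position 5: "c" => no
  Position 6: "b" => MATCH
  Position 7: "c" => no
  Position 8: "a" => no
Total occurrences: 1

1


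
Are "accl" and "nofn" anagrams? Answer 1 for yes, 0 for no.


Strings: "accl", "nofn"
Sorted first:  accl
Sorted second: fnno
Differ at position 0: 'a' vs 'f' => not anagrams

0


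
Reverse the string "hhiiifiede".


Input: hhiiifiede
Reading characters right to left:
  Position 9: 'e'
  Position 8: 'd'
  Position 7: 'e'
  Position 6: 'i'
  Position 5: 'f'
  Position 4: 'i'
  Position 3: 'i'
  Position 2: 'i'
  Position 1: 'h'
  Position 0: 'h'
Reversed: edeifiiihh

edeifiiihh


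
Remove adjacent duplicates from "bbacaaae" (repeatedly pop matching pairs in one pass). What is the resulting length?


Input: bbacaaae
Stack-based adjacent duplicate removal:
  Read 'b': push. Stack: b
  Read 'b': matches stack top 'b' => pop. Stack: (empty)
  Read 'a': push. Stack: a
  Read 'c': push. Stack: ac
  Read 'a': push. Stack: aca
  Read 'a': matches stack top 'a' => pop. Stack: ac
  Read 'a': push. Stack: aca
  Read 'e': push. Stack: acae
Final stack: "acae" (length 4)

4


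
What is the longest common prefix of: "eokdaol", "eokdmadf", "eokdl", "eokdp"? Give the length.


Words: eokdaol, eokdmadf, eokdl, eokdp
  Position 0: all 'e' => match
  Position 1: all 'o' => match
  Position 2: all 'k' => match
  Position 3: all 'd' => match
  Position 4: ('a', 'm', 'l', 'p') => mismatch, stop
LCP = "eokd" (length 4)

4


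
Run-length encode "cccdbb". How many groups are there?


Input: cccdbb
Scanning for consecutive runs:
  Group 1: 'c' x 3 (positions 0-2)
  Group 2: 'd' x 1 (positions 3-3)
  Group 3: 'b' x 2 (positions 4-5)
Total groups: 3

3


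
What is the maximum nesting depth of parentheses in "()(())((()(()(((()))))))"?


Input: "()(())((()(()(((()))))))"
Tracking depth:
  Position 0 '(': depth becomes 1
  Position 1 ')': depth becomes 0
  Position 2 '(': depth becomes 1
  Position 3 '(': depth becomes 2
  Position 4 ')': depth becomes 1
  Position 5 ')': depth becomes 0
  Position 6 '(': depth becomes 1
  Position 7 '(': depth becomes 2
  Position 8 '(': depth becomes 3
  Position 9 ')': depth becomes 2
  Position 10 '(': depth becomes 3
  Position 11 '(': depth becomes 4
  Position 12 ')': depth becomes 3
  Position 13 '(': depth becomes 4
  Position 14 '(': depth becomes 5
  Position 15 '(': depth becomes 6
  Position 16 '(': depth becomes 7
  Position 17 ')': depth becomes 6
  Position 18 ')': depth becomes 5
  Position 19 ')': depth becomes 4
  Position 20 ')': depth becomes 3
  Position 21 ')': depth becomes 2
  Position 22 ')': depth becomes 1
  Position 23 ')': depth becomes 0
Maximum depth reached: 7

7


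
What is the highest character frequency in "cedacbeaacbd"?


Input: cedacbeaacbd
Character counts:
  'a': 3
  'b': 2
  'c': 3
  'd': 2
  'e': 2
Maximum frequency: 3

3


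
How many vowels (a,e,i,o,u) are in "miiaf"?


Input: miiaf
Checking each character:
  'm' at position 0: consonant
  'i' at position 1: vowel (running total: 1)
  'i' at position 2: vowel (running total: 2)
  'a' at position 3: vowel (running total: 3)
  'f' at position 4: consonant
Total vowels: 3

3


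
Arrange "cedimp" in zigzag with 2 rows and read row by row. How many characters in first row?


Zigzag "cedimp" into 2 rows:
Placing characters:
  'c' => row 0
  'e' => row 1
  'd' => row 0
  'i' => row 1
  'm' => row 0
  'p' => row 1
Rows:
  Row 0: "cdm"
  Row 1: "eip"
First row length: 3

3


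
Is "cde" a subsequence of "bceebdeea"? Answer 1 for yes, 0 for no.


Check if "cde" is a subsequence of "bceebdeea"
Greedy scan:
  Position 0 ('b'): no match needed
  Position 1 ('c'): matches sub[0] = 'c'
  Position 2 ('e'): no match needed
  Position 3 ('e'): no match needed
  Position 4 ('b'): no match needed
  Position 5 ('d'): matches sub[1] = 'd'
  Position 6 ('e'): matches sub[2] = 'e'
  Position 7 ('e'): no match needed
  Position 8 ('a'): no match needed
All 3 characters matched => is a subsequence

1


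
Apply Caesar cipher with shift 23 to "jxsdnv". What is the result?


Caesar cipher: shift "jxsdnv" by 23
  'j' (pos 9) + 23 = pos 6 = 'g'
  'x' (pos 23) + 23 = pos 20 = 'u'
  's' (pos 18) + 23 = pos 15 = 'p'
  'd' (pos 3) + 23 = pos 0 = 'a'
  'n' (pos 13) + 23 = pos 10 = 'k'
  'v' (pos 21) + 23 = pos 18 = 's'
Result: gupaks

gupaks


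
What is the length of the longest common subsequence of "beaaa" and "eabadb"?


LCS of "beaaa" and "eabadb"
DP table:
           e    a    b    a    d    b
      0    0    0    0    0    0    0
  b   0    0    0    1    1    1    1
  e   0    1    1    1    1    1    1
  a   0    1    2    2    2    2    2
  a   0    1    2    2    3    3    3
  a   0    1    2    2    3    3    3
LCS length = dp[5][6] = 3

3


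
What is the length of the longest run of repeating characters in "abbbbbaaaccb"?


Input: "abbbbbaaaccb"
Scanning for longest run:
  Position 1 ('b'): new char, reset run to 1
  Position 2 ('b'): continues run of 'b', length=2
  Position 3 ('b'): continues run of 'b', length=3
  Position 4 ('b'): continues run of 'b', length=4
  Position 5 ('b'): continues run of 'b', length=5
  Position 6 ('a'): new char, reset run to 1
  Position 7 ('a'): continues run of 'a', length=2
  Position 8 ('a'): continues run of 'a', length=3
  Position 9 ('c'): new char, reset run to 1
  Position 10 ('c'): continues run of 'c', length=2
  Position 11 ('b'): new char, reset run to 1
Longest run: 'b' with length 5

5


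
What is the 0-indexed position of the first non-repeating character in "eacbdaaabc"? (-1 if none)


Input: eacbdaaabc
Character frequencies:
  'a': 4
  'b': 2
  'c': 2
  'd': 1
  'e': 1
Scanning left to right for freq == 1:
  Position 0 ('e'): unique! => answer = 0

0


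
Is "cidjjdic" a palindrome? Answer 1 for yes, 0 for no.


Input: cidjjdic
Reversed: cidjjdic
  Compare pos 0 ('c') with pos 7 ('c'): match
  Compare pos 1 ('i') with pos 6 ('i'): match
  Compare pos 2 ('d') with pos 5 ('d'): match
  Compare pos 3 ('j') with pos 4 ('j'): match
Result: palindrome

1


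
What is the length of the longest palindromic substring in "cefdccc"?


Input: "cefdccc"
Checking substrings for palindromes:
  [4:7] "ccc" (len 3) => palindrome
  [4:6] "cc" (len 2) => palindrome
  [5:7] "cc" (len 2) => palindrome
Longest palindromic substring: "ccc" with length 3

3


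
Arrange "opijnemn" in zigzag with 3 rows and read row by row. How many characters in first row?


Zigzag "opijnemn" into 3 rows:
Placing characters:
  'o' => row 0
  'p' => row 1
  'i' => row 2
  'j' => row 1
  'n' => row 0
  'e' => row 1
  'm' => row 2
  'n' => row 1
Rows:
  Row 0: "on"
  Row 1: "pjen"
  Row 2: "im"
First row length: 2

2


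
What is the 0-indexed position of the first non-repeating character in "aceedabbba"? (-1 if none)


Input: aceedabbba
Character frequencies:
  'a': 3
  'b': 3
  'c': 1
  'd': 1
  'e': 2
Scanning left to right for freq == 1:
  Position 0 ('a'): freq=3, skip
  Position 1 ('c'): unique! => answer = 1

1


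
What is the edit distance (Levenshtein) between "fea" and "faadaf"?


Computing edit distance: "fea" -> "faadaf"
DP table:
           f    a    a    d    a    f
      0    1    2    3    4    5    6
  f   1    0    1    2    3    4    5
  e   2    1    1    2    3    4    5
  a   3    2    1    1    2    3    4
Edit distance = dp[3][6] = 4

4


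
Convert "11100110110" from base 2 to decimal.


Input: "11100110110" in base 2
Positional expansion:
  Digit '1' (value 1) x 2^10 = 1024
  Digit '1' (value 1) x 2^9 = 512
  Digit '1' (value 1) x 2^8 = 256
  Digit '0' (value 0) x 2^7 = 0
  Digit '0' (value 0) x 2^6 = 0
  Digit '1' (value 1) x 2^5 = 32
  Digit '1' (value 1) x 2^4 = 16
  Digit '0' (value 0) x 2^3 = 0
  Digit '1' (value 1) x 2^2 = 4
  Digit '1' (value 1) x 2^1 = 2
  Digit '0' (value 0) x 2^0 = 0
Sum = 1846

1846


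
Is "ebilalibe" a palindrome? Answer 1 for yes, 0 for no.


Input: ebilalibe
Reversed: ebilalibe
  Compare pos 0 ('e') with pos 8 ('e'): match
  Compare pos 1 ('b') with pos 7 ('b'): match
  Compare pos 2 ('i') with pos 6 ('i'): match
  Compare pos 3 ('l') with pos 5 ('l'): match
Result: palindrome

1


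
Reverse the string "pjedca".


Input: pjedca
Reading characters right to left:
  Position 5: 'a'
  Position 4: 'c'
  Position 3: 'd'
  Position 2: 'e'
  Position 1: 'j'
  Position 0: 'p'
Reversed: acdejp

acdejp


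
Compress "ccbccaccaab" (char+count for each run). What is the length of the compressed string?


Input: ccbccaccaab
Runs:
  'c' x 2 => "c2"
  'b' x 1 => "b1"
  'c' x 2 => "c2"
  'a' x 1 => "a1"
  'c' x 2 => "c2"
  'a' x 2 => "a2"
  'b' x 1 => "b1"
Compressed: "c2b1c2a1c2a2b1"
Compressed length: 14

14


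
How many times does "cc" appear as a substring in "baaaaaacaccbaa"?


Searching for "cc" in "baaaaaacaccbaa"
Scanning each position:
  Position 0: "ba" => no
  Position 1: "aa" => no
  Position 2: "aa" => no
  Position 3: "aa" => no
  Position 4: "aa" => no
  Position 5: "aa" => no
  Position 6: "ac" => no
  Position 7: "ca" => no
  Position 8: "ac" => no
  Position 9: "cc" => MATCH
  Position 10: "cb" => no
  Position 11: "ba" => no
  Position 12: "aa" => no
Total occurrences: 1

1


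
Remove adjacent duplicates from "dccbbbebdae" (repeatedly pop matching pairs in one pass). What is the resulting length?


Input: dccbbbebdae
Stack-based adjacent duplicate removal:
  Read 'd': push. Stack: d
  Read 'c': push. Stack: dc
  Read 'c': matches stack top 'c' => pop. Stack: d
  Read 'b': push. Stack: db
  Read 'b': matches stack top 'b' => pop. Stack: d
  Read 'b': push. Stack: db
  Read 'e': push. Stack: dbe
  Read 'b': push. Stack: dbeb
  Read 'd': push. Stack: dbebd
  Read 'a': push. Stack: dbebda
  Read 'e': push. Stack: dbebdae
Final stack: "dbebdae" (length 7)

7


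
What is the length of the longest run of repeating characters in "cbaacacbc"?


Input: "cbaacacbc"
Scanning for longest run:
  Position 1 ('b'): new char, reset run to 1
  Position 2 ('a'): new char, reset run to 1
  Position 3 ('a'): continues run of 'a', length=2
  Position 4 ('c'): new char, reset run to 1
  Position 5 ('a'): new char, reset run to 1
  Position 6 ('c'): new char, reset run to 1
  Position 7 ('b'): new char, reset run to 1
  Position 8 ('c'): new char, reset run to 1
Longest run: 'a' with length 2

2


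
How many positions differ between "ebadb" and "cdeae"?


Comparing "ebadb" and "cdeae" position by position:
  Position 0: 'e' vs 'c' => DIFFER
  Position 1: 'b' vs 'd' => DIFFER
  Position 2: 'a' vs 'e' => DIFFER
  Position 3: 'd' vs 'a' => DIFFER
  Position 4: 'b' vs 'e' => DIFFER
Positions that differ: 5

5


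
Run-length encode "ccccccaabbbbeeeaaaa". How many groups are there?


Input: ccccccaabbbbeeeaaaa
Scanning for consecutive runs:
  Group 1: 'c' x 6 (positions 0-5)
  Group 2: 'a' x 2 (positions 6-7)
  Group 3: 'b' x 4 (positions 8-11)
  Group 4: 'e' x 3 (positions 12-14)
  Group 5: 'a' x 4 (positions 15-18)
Total groups: 5

5


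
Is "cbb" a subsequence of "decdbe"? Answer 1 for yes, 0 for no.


Check if "cbb" is a subsequence of "decdbe"
Greedy scan:
  Position 0 ('d'): no match needed
  Position 1 ('e'): no match needed
  Position 2 ('c'): matches sub[0] = 'c'
  Position 3 ('d'): no match needed
  Position 4 ('b'): matches sub[1] = 'b'
  Position 5 ('e'): no match needed
Only matched 2/3 characters => not a subsequence

0


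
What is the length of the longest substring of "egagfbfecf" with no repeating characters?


Input: "egagfbfecf"
Sliding window (track last position of each char):
  Position 0 ('e'): window [0,0] length 1 -- new best
  Position 1 ('g'): window [0,1] length 2 -- new best
  Position 2 ('a'): window [0,2] length 3 -- new best
  Position 3 ('g'): repeat (last at 1), move window start to 2
  Position 3 ('g'): window [2,3] length 2
  Position 4 ('f'): window [2,4] length 3
  Position 5 ('b'): window [2,5] length 4 -- new best
  Position 6 ('f'): repeat (last at 4), move window start to 5
  Position 6 ('f'): window [5,6] length 2
  Position 7 ('e'): window [5,7] length 3
  Position 8 ('c'): window [5,8] length 4
  Position 9 ('f'): repeat (last at 6), move window start to 7
  Position 9 ('f'): window [7,9] length 3
Longest substring with no repeats: "agfb" with length 4

4


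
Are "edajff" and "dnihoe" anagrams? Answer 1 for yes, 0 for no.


Strings: "edajff", "dnihoe"
Sorted first:  adeffj
Sorted second: dehino
Differ at position 0: 'a' vs 'd' => not anagrams

0


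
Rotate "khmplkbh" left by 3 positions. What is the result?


Input: "khmplkbh", rotate left by 3
First 3 characters: "khm"
Remaining characters: "plkbh"
Concatenate remaining + first: "plkbh" + "khm" = "plkbhkhm"

plkbhkhm


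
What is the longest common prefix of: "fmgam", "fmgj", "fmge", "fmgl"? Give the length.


Words: fmgam, fmgj, fmge, fmgl
  Position 0: all 'f' => match
  Position 1: all 'm' => match
  Position 2: all 'g' => match
  Position 3: ('a', 'j', 'e', 'l') => mismatch, stop
LCP = "fmg" (length 3)

3


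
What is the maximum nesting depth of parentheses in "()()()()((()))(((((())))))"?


Input: "()()()()((()))(((((())))))"
Tracking depth:
  Position 0 '(': depth becomes 1
  Position 1 ')': depth becomes 0
  Position 2 '(': depth becomes 1
  Position 3 ')': depth becomes 0
  Position 4 '(': depth becomes 1
  Position 5 ')': depth becomes 0
  Position 6 '(': depth becomes 1
  Position 7 ')': depth becomes 0
  Position 8 '(': depth becomes 1
  Position 9 '(': depth becomes 2
  Position 10 '(': depth becomes 3
  Position 11 ')': depth becomes 2
  Position 12 ')': depth becomes 1
  Position 13 ')': depth becomes 0
  Position 14 '(': depth becomes 1
  Position 15 '(': depth becomes 2
  Position 16 '(': depth becomes 3
  Position 17 '(': depth becomes 4
  Position 18 '(': depth becomes 5
  Position 19 '(': depth becomes 6
  Position 20 ')': depth becomes 5
  Position 21 ')': depth becomes 4
  Position 22 ')': depth becomes 3
  Position 23 ')': depth becomes 2
  Position 24 ')': depth becomes 1
  Position 25 ')': depth becomes 0
Maximum depth reached: 6

6


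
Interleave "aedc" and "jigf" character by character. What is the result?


Interleaving "aedc" and "jigf":
  Position 0: 'a' from first, 'j' from second => "aj"
  Position 1: 'e' from first, 'i' from second => "ei"
  Position 2: 'd' from first, 'g' from second => "dg"
  Position 3: 'c' from first, 'f' from second => "cf"
Result: ajeidgcf

ajeidgcf


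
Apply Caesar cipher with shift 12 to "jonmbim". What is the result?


Caesar cipher: shift "jonmbim" by 12
  'j' (pos 9) + 12 = pos 21 = 'v'
  'o' (pos 14) + 12 = pos 0 = 'a'
  'n' (pos 13) + 12 = pos 25 = 'z'
  'm' (pos 12) + 12 = pos 24 = 'y'
  'b' (pos 1) + 12 = pos 13 = 'n'
  'i' (pos 8) + 12 = pos 20 = 'u'
  'm' (pos 12) + 12 = pos 24 = 'y'
Result: vazynuy

vazynuy


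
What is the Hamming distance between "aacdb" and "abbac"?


Comparing "aacdb" and "abbac" position by position:
  Position 0: 'a' vs 'a' => same
  Position 1: 'a' vs 'b' => differ
  Position 2: 'c' vs 'b' => differ
  Position 3: 'd' vs 'a' => differ
  Position 4: 'b' vs 'c' => differ
Total differences (Hamming distance): 4

4


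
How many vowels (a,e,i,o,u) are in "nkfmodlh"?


Input: nkfmodlh
Checking each character:
  'n' at position 0: consonant
  'k' at position 1: consonant
  'f' at position 2: consonant
  'm' at position 3: consonant
  'o' at position 4: vowel (running total: 1)
  'd' at position 5: consonant
  'l' at position 6: consonant
  'h' at position 7: consonant
Total vowels: 1

1


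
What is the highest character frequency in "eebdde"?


Input: eebdde
Character counts:
  'b': 1
  'd': 2
  'e': 3
Maximum frequency: 3

3


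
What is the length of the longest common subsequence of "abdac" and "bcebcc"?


LCS of "abdac" and "bcebcc"
DP table:
           b    c    e    b    c    c
      0    0    0    0    0    0    0
  a   0    0    0    0    0    0    0
  b   0    1    1    1    1    1    1
  d   0    1    1    1    1    1    1
  a   0    1    1    1    1    1    1
  c   0    1    2    2    2    2    2
LCS length = dp[5][6] = 2

2


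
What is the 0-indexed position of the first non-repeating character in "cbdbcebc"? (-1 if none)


Input: cbdbcebc
Character frequencies:
  'b': 3
  'c': 3
  'd': 1
  'e': 1
Scanning left to right for freq == 1:
  Position 0 ('c'): freq=3, skip
  Position 1 ('b'): freq=3, skip
  Position 2 ('d'): unique! => answer = 2

2


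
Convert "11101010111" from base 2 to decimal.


Input: "11101010111" in base 2
Positional expansion:
  Digit '1' (value 1) x 2^10 = 1024
  Digit '1' (value 1) x 2^9 = 512
  Digit '1' (value 1) x 2^8 = 256
  Digit '0' (value 0) x 2^7 = 0
  Digit '1' (value 1) x 2^6 = 64
  Digit '0' (value 0) x 2^5 = 0
  Digit '1' (value 1) x 2^4 = 16
  Digit '0' (value 0) x 2^3 = 0
  Digit '1' (value 1) x 2^2 = 4
  Digit '1' (value 1) x 2^1 = 2
  Digit '1' (value 1) x 2^0 = 1
Sum = 1879

1879


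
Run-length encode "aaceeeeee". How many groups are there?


Input: aaceeeeee
Scanning for consecutive runs:
  Group 1: 'a' x 2 (positions 0-1)
  Group 2: 'c' x 1 (positions 2-2)
  Group 3: 'e' x 6 (positions 3-8)
Total groups: 3

3


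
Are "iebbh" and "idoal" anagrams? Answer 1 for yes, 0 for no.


Strings: "iebbh", "idoal"
Sorted first:  bbehi
Sorted second: adilo
Differ at position 0: 'b' vs 'a' => not anagrams

0


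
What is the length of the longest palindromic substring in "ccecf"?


Input: "ccecf"
Checking substrings for palindromes:
  [1:4] "cec" (len 3) => palindrome
  [0:2] "cc" (len 2) => palindrome
Longest palindromic substring: "cec" with length 3

3


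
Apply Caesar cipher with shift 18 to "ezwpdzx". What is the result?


Caesar cipher: shift "ezwpdzx" by 18
  'e' (pos 4) + 18 = pos 22 = 'w'
  'z' (pos 25) + 18 = pos 17 = 'r'
  'w' (pos 22) + 18 = pos 14 = 'o'
  'p' (pos 15) + 18 = pos 7 = 'h'
  'd' (pos 3) + 18 = pos 21 = 'v'
  'z' (pos 25) + 18 = pos 17 = 'r'
  'x' (pos 23) + 18 = pos 15 = 'p'
Result: wrohvrp

wrohvrp


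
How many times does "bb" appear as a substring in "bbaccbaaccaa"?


Searching for "bb" in "bbaccbaaccaa"
Scanning each position:
  Position 0: "bb" => MATCH
  Position 1: "ba" => no
  Position 2: "ac" => no
  Position 3: "cc" => no
  Position 4: "cb" => no
  Position 5: "ba" => no
  Position 6: "aa" => no
  Position 7: "ac" => no
  Position 8: "cc" => no
  Position 9: "ca" => no
  Position 10: "aa" => no
Total occurrences: 1

1


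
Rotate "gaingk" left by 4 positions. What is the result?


Input: "gaingk", rotate left by 4
First 4 characters: "gain"
Remaining characters: "gk"
Concatenate remaining + first: "gk" + "gain" = "gkgain"

gkgain


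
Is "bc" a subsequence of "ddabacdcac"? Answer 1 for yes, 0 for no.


Check if "bc" is a subsequence of "ddabacdcac"
Greedy scan:
  Position 0 ('d'): no match needed
  Position 1 ('d'): no match needed
  Position 2 ('a'): no match needed
  Position 3 ('b'): matches sub[0] = 'b'
  Position 4 ('a'): no match needed
  Position 5 ('c'): matches sub[1] = 'c'
  Position 6 ('d'): no match needed
  Position 7 ('c'): no match needed
  Position 8 ('a'): no match needed
  Position 9 ('c'): no match needed
All 2 characters matched => is a subsequence

1


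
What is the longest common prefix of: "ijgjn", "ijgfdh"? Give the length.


Words: ijgjn, ijgfdh
  Position 0: all 'i' => match
  Position 1: all 'j' => match
  Position 2: all 'g' => match
  Position 3: ('j', 'f') => mismatch, stop
LCP = "ijg" (length 3)

3


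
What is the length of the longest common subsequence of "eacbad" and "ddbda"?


LCS of "eacbad" and "ddbda"
DP table:
           d    d    b    d    a
      0    0    0    0    0    0
  e   0    0    0    0    0    0
  a   0    0    0    0    0    1
  c   0    0    0    0    0    1
  b   0    0    0    1    1    1
  a   0    0    0    1    1    2
  d   0    1    1    1    2    2
LCS length = dp[6][5] = 2

2


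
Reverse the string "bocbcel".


Input: bocbcel
Reading characters right to left:
  Position 6: 'l'
  Position 5: 'e'
  Position 4: 'c'
  Position 3: 'b'
  Position 2: 'c'
  Position 1: 'o'
  Position 0: 'b'
Reversed: lecbcob

lecbcob


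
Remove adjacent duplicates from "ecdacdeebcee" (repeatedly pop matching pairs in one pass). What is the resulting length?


Input: ecdacdeebcee
Stack-based adjacent duplicate removal:
  Read 'e': push. Stack: e
  Read 'c': push. Stack: ec
  Read 'd': push. Stack: ecd
  Read 'a': push. Stack: ecda
  Read 'c': push. Stack: ecdac
  Read 'd': push. Stack: ecdacd
  Read 'e': push. Stack: ecdacde
  Read 'e': matches stack top 'e' => pop. Stack: ecdacd
  Read 'b': push. Stack: ecdacdb
  Read 'c': push. Stack: ecdacdbc
  Read 'e': push. Stack: ecdacdbce
  Read 'e': matches stack top 'e' => pop. Stack: ecdacdbc
Final stack: "ecdacdbc" (length 8)

8


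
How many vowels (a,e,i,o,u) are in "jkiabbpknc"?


Input: jkiabbpknc
Checking each character:
  'j' at position 0: consonant
  'k' at position 1: consonant
  'i' at position 2: vowel (running total: 1)
  'a' at position 3: vowel (running total: 2)
  'b' at position 4: consonant
  'b' at position 5: consonant
  'p' at position 6: consonant
  'k' at position 7: consonant
  'n' at position 8: consonant
  'c' at position 9: consonant
Total vowels: 2

2


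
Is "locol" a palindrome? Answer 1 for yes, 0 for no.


Input: locol
Reversed: locol
  Compare pos 0 ('l') with pos 4 ('l'): match
  Compare pos 1 ('o') with pos 3 ('o'): match
Result: palindrome

1


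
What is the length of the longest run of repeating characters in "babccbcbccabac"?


Input: "babccbcbccabac"
Scanning for longest run:
  Position 1 ('a'): new char, reset run to 1
  Position 2 ('b'): new char, reset run to 1
  Position 3 ('c'): new char, reset run to 1
  Position 4 ('c'): continues run of 'c', length=2
  Position 5 ('b'): new char, reset run to 1
  Position 6 ('c'): new char, reset run to 1
  Position 7 ('b'): new char, reset run to 1
  Position 8 ('c'): new char, reset run to 1
  Position 9 ('c'): continues run of 'c', length=2
  Position 10 ('a'): new char, reset run to 1
  Position 11 ('b'): new char, reset run to 1
  Position 12 ('a'): new char, reset run to 1
  Position 13 ('c'): new char, reset run to 1
Longest run: 'c' with length 2

2


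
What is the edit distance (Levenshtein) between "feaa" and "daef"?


Computing edit distance: "feaa" -> "daef"
DP table:
           d    a    e    f
      0    1    2    3    4
  f   1    1    2    3    3
  e   2    2    2    2    3
  a   3    3    2    3    3
  a   4    4    3    3    4
Edit distance = dp[4][4] = 4

4


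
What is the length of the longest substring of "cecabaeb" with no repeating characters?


Input: "cecabaeb"
Sliding window (track last position of each char):
  Position 0 ('c'): window [0,0] length 1 -- new best
  Position 1 ('e'): window [0,1] length 2 -- new best
  Position 2 ('c'): repeat (last at 0), move window start to 1
  Position 2 ('c'): window [1,2] length 2
  Position 3 ('a'): window [1,3] length 3 -- new best
  Position 4 ('b'): window [1,4] length 4 -- new best
  Position 5 ('a'): repeat (last at 3), move window start to 4
  Position 5 ('a'): window [4,5] length 2
  Position 6 ('e'): window [4,6] length 3
  Position 7 ('b'): repeat (last at 4), move window start to 5
  Position 7 ('b'): window [5,7] length 3
Longest substring with no repeats: "ecab" with length 4

4
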